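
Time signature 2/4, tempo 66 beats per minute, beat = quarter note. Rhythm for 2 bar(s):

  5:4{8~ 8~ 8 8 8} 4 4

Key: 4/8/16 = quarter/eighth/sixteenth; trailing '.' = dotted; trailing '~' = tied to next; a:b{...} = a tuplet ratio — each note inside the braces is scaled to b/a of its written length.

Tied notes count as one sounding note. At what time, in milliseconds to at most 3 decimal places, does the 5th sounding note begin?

1. 0.0ms @ 0 + 1090.909ms (6/5)
2. 1090.909ms @ 6/5 + 363.636ms (2/5)
3. 1454.545ms @ 8/5 + 363.636ms (2/5)
4. 1818.182ms @ 2 + 909.091ms (1)
5. 2727.273ms @ 3 + 909.091ms (1)

note 5 onset = 3b = 2727.273ms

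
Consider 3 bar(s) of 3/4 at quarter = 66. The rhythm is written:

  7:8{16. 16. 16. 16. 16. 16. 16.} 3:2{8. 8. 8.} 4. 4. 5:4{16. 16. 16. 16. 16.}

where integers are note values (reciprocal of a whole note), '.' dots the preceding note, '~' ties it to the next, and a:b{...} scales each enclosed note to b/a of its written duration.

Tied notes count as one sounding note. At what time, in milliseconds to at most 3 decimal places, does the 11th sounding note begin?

1. 0.0ms @ 0 + 389.61ms (3/7)
2. 389.61ms @ 3/7 + 389.61ms (3/7)
3. 779.221ms @ 6/7 + 389.61ms (3/7)
4. 1168.831ms @ 9/7 + 389.61ms (3/7)
5. 1558.442ms @ 12/7 + 389.61ms (3/7)
6. 1948.052ms @ 15/7 + 389.61ms (3/7)
7. 2337.662ms @ 18/7 + 389.61ms (3/7)
8. 2727.273ms @ 3 + 454.545ms (1/2)
9. 3181.818ms @ 7/2 + 454.545ms (1/2)
10. 3636.364ms @ 4 + 454.545ms (1/2)
11. 4090.909ms @ 9/2 + 1363.636ms (3/2)
12. 5454.545ms @ 6 + 1363.636ms (3/2)
13. 6818.182ms @ 15/2 + 272.727ms (3/10)
14. 7090.909ms @ 39/5 + 272.727ms (3/10)
15. 7363.636ms @ 81/10 + 272.727ms (3/10)
16. 7636.364ms @ 42/5 + 272.727ms (3/10)
17. 7909.091ms @ 87/10 + 272.727ms (3/10)

note 11 onset = 9/2b = 4090.909ms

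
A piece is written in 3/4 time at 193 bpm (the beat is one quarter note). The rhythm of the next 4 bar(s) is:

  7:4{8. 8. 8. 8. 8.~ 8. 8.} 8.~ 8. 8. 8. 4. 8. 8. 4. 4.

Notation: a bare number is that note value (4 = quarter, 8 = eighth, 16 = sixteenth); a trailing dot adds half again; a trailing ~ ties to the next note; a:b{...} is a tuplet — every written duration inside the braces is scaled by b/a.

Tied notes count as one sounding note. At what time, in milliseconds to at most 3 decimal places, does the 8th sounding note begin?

1. 0.0ms @ 0 + 133.235ms (3/7)
2. 133.235ms @ 3/7 + 133.235ms (3/7)
3. 266.469ms @ 6/7 + 133.235ms (3/7)
4. 399.704ms @ 9/7 + 133.235ms (3/7)
5. 532.939ms @ 12/7 + 266.469ms (6/7)
6. 799.408ms @ 18/7 + 133.235ms (3/7)
7. 932.642ms @ 3 + 466.321ms (3/2)
8. 1398.964ms @ 9/2 + 233.161ms (3/4)
9. 1632.124ms @ 21/4 + 233.161ms (3/4)
10. 1865.285ms @ 6 + 466.321ms (3/2)
11. 2331.606ms @ 15/2 + 233.161ms (3/4)
12. 2564.767ms @ 33/4 + 233.161ms (3/4)
13. 2797.927ms @ 9 + 466.321ms (3/2)
14. 3264.249ms @ 21/2 + 466.321ms (3/2)

note 8 onset = 9/2b = 1398.964ms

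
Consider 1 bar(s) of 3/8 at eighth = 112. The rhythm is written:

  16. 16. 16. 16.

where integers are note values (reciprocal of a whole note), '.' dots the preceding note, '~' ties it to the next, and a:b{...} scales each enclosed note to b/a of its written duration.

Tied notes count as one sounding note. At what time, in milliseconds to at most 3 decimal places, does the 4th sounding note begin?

note 4 onset = 9/4b = 1205.357ms

1. 0.0ms @ 0 + 401.786ms (3/4)
2. 401.786ms @ 3/4 + 401.786ms (3/4)
3. 803.571ms @ 3/2 + 401.786ms (3/4)
4. 1205.357ms @ 9/4 + 401.786ms (3/4)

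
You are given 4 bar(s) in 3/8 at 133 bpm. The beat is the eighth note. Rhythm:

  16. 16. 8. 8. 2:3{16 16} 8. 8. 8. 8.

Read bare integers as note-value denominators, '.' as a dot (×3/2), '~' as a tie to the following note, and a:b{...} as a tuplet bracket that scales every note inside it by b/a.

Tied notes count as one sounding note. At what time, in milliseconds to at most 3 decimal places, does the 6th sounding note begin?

note 6 onset = 21/4b = 2368.421ms

1. 0.0ms @ 0 + 338.346ms (3/4)
2. 338.346ms @ 3/4 + 338.346ms (3/4)
3. 676.692ms @ 3/2 + 676.692ms (3/2)
4. 1353.383ms @ 3 + 676.692ms (3/2)
5. 2030.075ms @ 9/2 + 338.346ms (3/4)
6. 2368.421ms @ 21/4 + 338.346ms (3/4)
7. 2706.767ms @ 6 + 676.692ms (3/2)
8. 3383.459ms @ 15/2 + 676.692ms (3/2)
9. 4060.15ms @ 9 + 676.692ms (3/2)
10. 4736.842ms @ 21/2 + 676.692ms (3/2)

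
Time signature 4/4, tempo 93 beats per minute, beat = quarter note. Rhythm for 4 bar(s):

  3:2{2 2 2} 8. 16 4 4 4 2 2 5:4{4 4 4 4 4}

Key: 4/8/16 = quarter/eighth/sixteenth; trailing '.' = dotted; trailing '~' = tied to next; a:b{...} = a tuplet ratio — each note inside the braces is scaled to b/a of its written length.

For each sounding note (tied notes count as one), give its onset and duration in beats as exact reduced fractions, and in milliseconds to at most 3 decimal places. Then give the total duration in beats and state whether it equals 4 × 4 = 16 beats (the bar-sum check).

1) 0.0ms=0b +860.215ms=4/3b
2) 860.215ms=4/3b +860.215ms=4/3b
3) 1720.43ms=8/3b +860.215ms=4/3b
4) 2580.645ms=4b +483.871ms=3/4b
5) 3064.516ms=19/4b +161.29ms=1/4b
6) 3225.806ms=5b +645.161ms=1b
7) 3870.968ms=6b +645.161ms=1b
8) 4516.129ms=7b +645.161ms=1b
9) 5161.29ms=8b +1290.323ms=2b
10) 6451.613ms=10b +1290.323ms=2b
11) 7741.935ms=12b +516.129ms=4/5b
12) 8258.065ms=64/5b +516.129ms=4/5b
13) 8774.194ms=68/5b +516.129ms=4/5b
14) 9290.323ms=72/5b +516.129ms=4/5b
15) 9806.452ms=76/5b +516.129ms=4/5b
Σ=16b of 16 (93bpm 4/4) — PASS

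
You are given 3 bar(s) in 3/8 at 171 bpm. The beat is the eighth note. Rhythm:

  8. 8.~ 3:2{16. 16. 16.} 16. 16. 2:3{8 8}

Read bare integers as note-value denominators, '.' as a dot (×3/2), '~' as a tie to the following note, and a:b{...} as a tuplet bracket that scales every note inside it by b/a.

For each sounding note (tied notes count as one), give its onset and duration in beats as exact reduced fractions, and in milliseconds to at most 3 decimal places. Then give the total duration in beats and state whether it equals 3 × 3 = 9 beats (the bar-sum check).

1) 0.0ms=0b +526.316ms=3/2b
2) 526.316ms=3/2b +701.754ms=2b
3) 1228.07ms=7/2b +175.439ms=1/2b
4) 1403.509ms=4b +175.439ms=1/2b
5) 1578.947ms=9/2b +263.158ms=3/4b
6) 1842.105ms=21/4b +263.158ms=3/4b
7) 2105.263ms=6b +526.316ms=3/2b
8) 2631.579ms=15/2b +526.316ms=3/2b
Σ=9b of 9 (171bpm 3/8) — PASS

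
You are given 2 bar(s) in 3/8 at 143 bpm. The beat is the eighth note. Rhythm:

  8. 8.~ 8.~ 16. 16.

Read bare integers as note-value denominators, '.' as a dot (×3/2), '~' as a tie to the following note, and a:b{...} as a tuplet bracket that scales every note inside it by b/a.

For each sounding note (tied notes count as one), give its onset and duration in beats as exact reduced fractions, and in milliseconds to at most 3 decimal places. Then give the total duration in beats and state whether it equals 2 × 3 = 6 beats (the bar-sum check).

1) 0.0ms=0b +629.371ms=3/2b
2) 629.371ms=3/2b +1573.427ms=15/4b
3) 2202.797ms=21/4b +314.685ms=3/4b
Σ=6b of 6 (143bpm 3/8) — PASS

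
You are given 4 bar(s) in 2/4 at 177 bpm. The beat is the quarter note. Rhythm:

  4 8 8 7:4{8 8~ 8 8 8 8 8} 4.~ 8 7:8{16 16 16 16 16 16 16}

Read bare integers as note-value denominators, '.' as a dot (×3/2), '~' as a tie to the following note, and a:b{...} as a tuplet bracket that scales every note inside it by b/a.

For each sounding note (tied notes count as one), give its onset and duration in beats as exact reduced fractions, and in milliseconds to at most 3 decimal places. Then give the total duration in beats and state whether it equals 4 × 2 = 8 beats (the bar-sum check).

1) 0.0ms=0b +338.983ms=1b
2) 338.983ms=1b +169.492ms=1/2b
3) 508.475ms=3/2b +169.492ms=1/2b
4) 677.966ms=2b +96.852ms=2/7b
5) 774.818ms=16/7b +193.705ms=4/7b
6) 968.523ms=20/7b +96.852ms=2/7b
7) 1065.375ms=22/7b +96.852ms=2/7b
8) 1162.228ms=24/7b +96.852ms=2/7b
9) 1259.08ms=26/7b +96.852ms=2/7b
10) 1355.932ms=4b +677.966ms=2b
11) 2033.898ms=6b +96.852ms=2/7b
12) 2130.751ms=44/7b +96.852ms=2/7b
13) 2227.603ms=46/7b +96.852ms=2/7b
14) 2324.455ms=48/7b +96.852ms=2/7b
15) 2421.308ms=50/7b +96.852ms=2/7b
16) 2518.16ms=52/7b +96.852ms=2/7b
17) 2615.012ms=54/7b +96.852ms=2/7b
Σ=8b of 8 (177bpm 2/4) — PASS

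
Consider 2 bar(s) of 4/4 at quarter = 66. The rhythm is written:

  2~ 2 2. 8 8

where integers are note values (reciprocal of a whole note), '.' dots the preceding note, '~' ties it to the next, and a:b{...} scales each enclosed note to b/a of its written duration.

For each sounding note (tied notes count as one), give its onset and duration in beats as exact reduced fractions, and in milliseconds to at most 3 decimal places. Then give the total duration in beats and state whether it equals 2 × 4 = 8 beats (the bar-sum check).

1) 0.0ms=0b +3636.364ms=4b
2) 3636.364ms=4b +2727.273ms=3b
3) 6363.636ms=7b +454.545ms=1/2b
4) 6818.182ms=15/2b +454.545ms=1/2b
Σ=8b of 8 (66bpm 4/4) — PASS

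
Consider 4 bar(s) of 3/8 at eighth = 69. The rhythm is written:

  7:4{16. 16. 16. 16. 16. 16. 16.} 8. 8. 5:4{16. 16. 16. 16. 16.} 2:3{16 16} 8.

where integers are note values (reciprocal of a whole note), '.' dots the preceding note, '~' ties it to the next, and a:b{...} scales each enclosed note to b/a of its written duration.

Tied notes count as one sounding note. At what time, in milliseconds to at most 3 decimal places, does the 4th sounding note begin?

1. 0.0ms @ 0 + 372.671ms (3/7)
2. 372.671ms @ 3/7 + 372.671ms (3/7)
3. 745.342ms @ 6/7 + 372.671ms (3/7)
4. 1118.012ms @ 9/7 + 372.671ms (3/7)
5. 1490.683ms @ 12/7 + 372.671ms (3/7)
6. 1863.354ms @ 15/7 + 372.671ms (3/7)
7. 2236.025ms @ 18/7 + 372.671ms (3/7)
8. 2608.696ms @ 3 + 1304.348ms (3/2)
9. 3913.043ms @ 9/2 + 1304.348ms (3/2)
10. 5217.391ms @ 6 + 521.739ms (3/5)
11. 5739.13ms @ 33/5 + 521.739ms (3/5)
12. 6260.87ms @ 36/5 + 521.739ms (3/5)
13. 6782.609ms @ 39/5 + 521.739ms (3/5)
14. 7304.348ms @ 42/5 + 521.739ms (3/5)
15. 7826.087ms @ 9 + 652.174ms (3/4)
16. 8478.261ms @ 39/4 + 652.174ms (3/4)
17. 9130.435ms @ 21/2 + 1304.348ms (3/2)

note 4 onset = 9/7b = 1118.012ms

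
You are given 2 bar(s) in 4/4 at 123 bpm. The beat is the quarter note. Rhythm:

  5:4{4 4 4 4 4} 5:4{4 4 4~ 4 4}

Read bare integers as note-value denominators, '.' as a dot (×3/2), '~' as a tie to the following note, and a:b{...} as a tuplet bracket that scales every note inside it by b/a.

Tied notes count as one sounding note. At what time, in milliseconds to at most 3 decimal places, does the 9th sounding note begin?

note 9 onset = 36/5b = 3512.195ms

1. 0.0ms @ 0 + 390.244ms (4/5)
2. 390.244ms @ 4/5 + 390.244ms (4/5)
3. 780.488ms @ 8/5 + 390.244ms (4/5)
4. 1170.732ms @ 12/5 + 390.244ms (4/5)
5. 1560.976ms @ 16/5 + 390.244ms (4/5)
6. 1951.22ms @ 4 + 390.244ms (4/5)
7. 2341.463ms @ 24/5 + 390.244ms (4/5)
8. 2731.707ms @ 28/5 + 780.488ms (8/5)
9. 3512.195ms @ 36/5 + 390.244ms (4/5)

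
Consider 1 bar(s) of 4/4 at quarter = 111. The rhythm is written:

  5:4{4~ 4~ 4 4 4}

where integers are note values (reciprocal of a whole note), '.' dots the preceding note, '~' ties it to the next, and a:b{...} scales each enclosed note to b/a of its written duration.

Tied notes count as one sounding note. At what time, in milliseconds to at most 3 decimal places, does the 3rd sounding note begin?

1. 0.0ms @ 0 + 1297.297ms (12/5)
2. 1297.297ms @ 12/5 + 432.432ms (4/5)
3. 1729.73ms @ 16/5 + 432.432ms (4/5)

note 3 onset = 16/5b = 1729.73ms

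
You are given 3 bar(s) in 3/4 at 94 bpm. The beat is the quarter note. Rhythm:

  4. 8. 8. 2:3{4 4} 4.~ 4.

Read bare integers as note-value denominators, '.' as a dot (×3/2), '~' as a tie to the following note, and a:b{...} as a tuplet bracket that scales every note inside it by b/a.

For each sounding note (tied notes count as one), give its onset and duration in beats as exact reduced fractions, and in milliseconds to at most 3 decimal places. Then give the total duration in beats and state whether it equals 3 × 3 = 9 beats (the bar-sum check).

1) 0.0ms=0b +957.447ms=3/2b
2) 957.447ms=3/2b +478.723ms=3/4b
3) 1436.17ms=9/4b +478.723ms=3/4b
4) 1914.894ms=3b +957.447ms=3/2b
5) 2872.34ms=9/2b +957.447ms=3/2b
6) 3829.787ms=6b +1914.894ms=3b
Σ=9b of 9 (94bpm 3/4) — PASS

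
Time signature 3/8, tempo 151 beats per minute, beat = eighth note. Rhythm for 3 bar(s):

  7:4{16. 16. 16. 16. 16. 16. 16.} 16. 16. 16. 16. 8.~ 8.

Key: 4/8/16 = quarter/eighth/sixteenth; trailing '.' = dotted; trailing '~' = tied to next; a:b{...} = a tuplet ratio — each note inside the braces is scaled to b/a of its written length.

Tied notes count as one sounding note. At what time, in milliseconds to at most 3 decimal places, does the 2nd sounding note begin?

note 2 onset = 3/7b = 170.293ms

1. 0.0ms @ 0 + 170.293ms (3/7)
2. 170.293ms @ 3/7 + 170.293ms (3/7)
3. 340.587ms @ 6/7 + 170.293ms (3/7)
4. 510.88ms @ 9/7 + 170.293ms (3/7)
5. 681.173ms @ 12/7 + 170.293ms (3/7)
6. 851.466ms @ 15/7 + 170.293ms (3/7)
7. 1021.76ms @ 18/7 + 170.293ms (3/7)
8. 1192.053ms @ 3 + 298.013ms (3/4)
9. 1490.066ms @ 15/4 + 298.013ms (3/4)
10. 1788.079ms @ 9/2 + 298.013ms (3/4)
11. 2086.093ms @ 21/4 + 298.013ms (3/4)
12. 2384.106ms @ 6 + 1192.053ms (3)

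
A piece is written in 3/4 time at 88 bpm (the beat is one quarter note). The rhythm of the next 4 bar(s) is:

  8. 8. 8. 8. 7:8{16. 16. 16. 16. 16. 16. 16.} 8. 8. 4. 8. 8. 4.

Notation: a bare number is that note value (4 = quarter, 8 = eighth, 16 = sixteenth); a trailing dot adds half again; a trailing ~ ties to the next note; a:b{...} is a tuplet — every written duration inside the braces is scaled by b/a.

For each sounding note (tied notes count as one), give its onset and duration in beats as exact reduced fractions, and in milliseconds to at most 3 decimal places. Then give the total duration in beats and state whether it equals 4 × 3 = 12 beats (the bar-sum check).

1) 0.0ms=0b +511.364ms=3/4b
2) 511.364ms=3/4b +511.364ms=3/4b
3) 1022.727ms=3/2b +511.364ms=3/4b
4) 1534.091ms=9/4b +511.364ms=3/4b
5) 2045.455ms=3b +292.208ms=3/7b
6) 2337.662ms=24/7b +292.208ms=3/7b
7) 2629.87ms=27/7b +292.208ms=3/7b
8) 2922.078ms=30/7b +292.208ms=3/7b
9) 3214.286ms=33/7b +292.208ms=3/7b
10) 3506.494ms=36/7b +292.208ms=3/7b
11) 3798.701ms=39/7b +292.208ms=3/7b
12) 4090.909ms=6b +511.364ms=3/4b
13) 4602.273ms=27/4b +511.364ms=3/4b
14) 5113.636ms=15/2b +1022.727ms=3/2b
15) 6136.364ms=9b +511.364ms=3/4b
16) 6647.727ms=39/4b +511.364ms=3/4b
17) 7159.091ms=21/2b +1022.727ms=3/2b
Σ=12b of 12 (88bpm 3/4) — PASS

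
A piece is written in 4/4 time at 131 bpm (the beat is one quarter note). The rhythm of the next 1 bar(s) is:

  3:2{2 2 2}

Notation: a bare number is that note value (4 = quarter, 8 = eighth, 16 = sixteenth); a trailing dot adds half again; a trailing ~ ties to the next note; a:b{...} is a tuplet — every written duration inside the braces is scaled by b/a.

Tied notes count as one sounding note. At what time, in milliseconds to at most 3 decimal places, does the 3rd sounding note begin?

1. 0.0ms @ 0 + 610.687ms (4/3)
2. 610.687ms @ 4/3 + 610.687ms (4/3)
3. 1221.374ms @ 8/3 + 610.687ms (4/3)

note 3 onset = 8/3b = 1221.374ms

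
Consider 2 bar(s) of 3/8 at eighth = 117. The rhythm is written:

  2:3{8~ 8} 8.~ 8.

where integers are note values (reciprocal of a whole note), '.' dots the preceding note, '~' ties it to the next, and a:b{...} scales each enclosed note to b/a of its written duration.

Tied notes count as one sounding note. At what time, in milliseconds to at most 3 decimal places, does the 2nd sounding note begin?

1. 0.0ms @ 0 + 1538.462ms (3)
2. 1538.462ms @ 3 + 1538.462ms (3)

note 2 onset = 3b = 1538.462ms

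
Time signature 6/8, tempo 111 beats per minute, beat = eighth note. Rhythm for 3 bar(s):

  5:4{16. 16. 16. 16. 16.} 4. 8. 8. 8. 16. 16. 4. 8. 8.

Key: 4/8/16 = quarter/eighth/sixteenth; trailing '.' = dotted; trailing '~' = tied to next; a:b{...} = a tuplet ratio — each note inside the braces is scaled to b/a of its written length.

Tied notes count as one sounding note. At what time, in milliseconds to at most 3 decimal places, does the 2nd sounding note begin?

note 2 onset = 3/5b = 324.324ms

1. 0.0ms @ 0 + 324.324ms (3/5)
2. 324.324ms @ 3/5 + 324.324ms (3/5)
3. 648.649ms @ 6/5 + 324.324ms (3/5)
4. 972.973ms @ 9/5 + 324.324ms (3/5)
5. 1297.297ms @ 12/5 + 324.324ms (3/5)
6. 1621.622ms @ 3 + 1621.622ms (3)
7. 3243.243ms @ 6 + 810.811ms (3/2)
8. 4054.054ms @ 15/2 + 810.811ms (3/2)
9. 4864.865ms @ 9 + 810.811ms (3/2)
10. 5675.676ms @ 21/2 + 405.405ms (3/4)
11. 6081.081ms @ 45/4 + 405.405ms (3/4)
12. 6486.486ms @ 12 + 1621.622ms (3)
13. 8108.108ms @ 15 + 810.811ms (3/2)
14. 8918.919ms @ 33/2 + 810.811ms (3/2)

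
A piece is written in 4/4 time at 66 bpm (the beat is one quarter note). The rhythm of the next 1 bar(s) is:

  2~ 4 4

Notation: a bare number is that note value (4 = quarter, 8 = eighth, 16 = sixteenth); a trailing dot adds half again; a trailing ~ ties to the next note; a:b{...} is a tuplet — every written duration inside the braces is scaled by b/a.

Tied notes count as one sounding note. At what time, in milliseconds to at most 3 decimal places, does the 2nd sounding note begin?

1. 0.0ms @ 0 + 2727.273ms (3)
2. 2727.273ms @ 3 + 909.091ms (1)

note 2 onset = 3b = 2727.273ms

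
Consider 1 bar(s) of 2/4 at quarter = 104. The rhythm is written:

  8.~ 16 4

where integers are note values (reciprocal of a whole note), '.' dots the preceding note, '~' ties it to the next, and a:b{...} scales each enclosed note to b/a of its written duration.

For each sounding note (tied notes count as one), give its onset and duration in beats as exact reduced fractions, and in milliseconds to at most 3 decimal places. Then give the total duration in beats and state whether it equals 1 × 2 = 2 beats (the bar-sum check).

1) 0.0ms=0b +576.923ms=1b
2) 576.923ms=1b +576.923ms=1b
Σ=2b of 2 (104bpm 2/4) — PASS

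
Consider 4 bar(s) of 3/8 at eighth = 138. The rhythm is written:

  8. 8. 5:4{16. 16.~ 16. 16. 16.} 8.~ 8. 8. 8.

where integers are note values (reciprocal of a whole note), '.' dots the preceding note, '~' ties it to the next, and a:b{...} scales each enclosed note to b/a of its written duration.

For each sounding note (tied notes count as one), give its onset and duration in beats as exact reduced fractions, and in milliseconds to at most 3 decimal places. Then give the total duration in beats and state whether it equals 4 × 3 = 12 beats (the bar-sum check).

1) 0.0ms=0b +652.174ms=3/2b
2) 652.174ms=3/2b +652.174ms=3/2b
3) 1304.348ms=3b +260.87ms=3/5b
4) 1565.217ms=18/5b +521.739ms=6/5b
5) 2086.957ms=24/5b +260.87ms=3/5b
6) 2347.826ms=27/5b +260.87ms=3/5b
7) 2608.696ms=6b +1304.348ms=3b
8) 3913.043ms=9b +652.174ms=3/2b
9) 4565.217ms=21/2b +652.174ms=3/2b
Σ=12b of 12 (138bpm 3/8) — PASS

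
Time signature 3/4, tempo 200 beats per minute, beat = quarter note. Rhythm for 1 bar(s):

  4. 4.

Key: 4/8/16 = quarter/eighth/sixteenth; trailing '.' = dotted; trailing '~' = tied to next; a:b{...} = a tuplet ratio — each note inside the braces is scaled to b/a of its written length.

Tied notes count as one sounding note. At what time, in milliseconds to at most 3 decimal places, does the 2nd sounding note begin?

1. 0.0ms @ 0 + 450.0ms (3/2)
2. 450.0ms @ 3/2 + 450.0ms (3/2)

note 2 onset = 3/2b = 450.0ms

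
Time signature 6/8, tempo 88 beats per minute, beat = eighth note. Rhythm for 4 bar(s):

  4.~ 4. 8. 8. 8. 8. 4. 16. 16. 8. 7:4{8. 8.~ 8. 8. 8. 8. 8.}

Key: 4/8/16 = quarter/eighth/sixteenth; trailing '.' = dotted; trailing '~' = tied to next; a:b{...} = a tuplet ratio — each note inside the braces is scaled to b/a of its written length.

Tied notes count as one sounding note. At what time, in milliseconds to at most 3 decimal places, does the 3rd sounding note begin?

note 3 onset = 15/2b = 5113.636ms

1. 0.0ms @ 0 + 4090.909ms (6)
2. 4090.909ms @ 6 + 1022.727ms (3/2)
3. 5113.636ms @ 15/2 + 1022.727ms (3/2)
4. 6136.364ms @ 9 + 1022.727ms (3/2)
5. 7159.091ms @ 21/2 + 1022.727ms (3/2)
6. 8181.818ms @ 12 + 2045.455ms (3)
7. 10227.273ms @ 15 + 511.364ms (3/4)
8. 10738.636ms @ 63/4 + 511.364ms (3/4)
9. 11250.0ms @ 33/2 + 1022.727ms (3/2)
10. 12272.727ms @ 18 + 584.416ms (6/7)
11. 12857.143ms @ 132/7 + 1168.831ms (12/7)
12. 14025.974ms @ 144/7 + 584.416ms (6/7)
13. 14610.39ms @ 150/7 + 584.416ms (6/7)
14. 15194.805ms @ 156/7 + 584.416ms (6/7)
15. 15779.221ms @ 162/7 + 584.416ms (6/7)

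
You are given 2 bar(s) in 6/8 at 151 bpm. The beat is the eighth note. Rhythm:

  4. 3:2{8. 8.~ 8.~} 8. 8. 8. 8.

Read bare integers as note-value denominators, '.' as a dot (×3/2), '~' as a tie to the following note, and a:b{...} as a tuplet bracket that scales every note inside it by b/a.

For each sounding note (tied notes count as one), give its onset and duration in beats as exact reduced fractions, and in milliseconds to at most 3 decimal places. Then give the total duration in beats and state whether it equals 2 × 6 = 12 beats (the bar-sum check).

1) 0.0ms=0b +1192.053ms=3b
2) 1192.053ms=3b +397.351ms=1b
3) 1589.404ms=4b +1390.728ms=7/2b
4) 2980.132ms=15/2b +596.026ms=3/2b
5) 3576.159ms=9b +596.026ms=3/2b
6) 4172.185ms=21/2b +596.026ms=3/2b
Σ=12b of 12 (151bpm 6/8) — PASS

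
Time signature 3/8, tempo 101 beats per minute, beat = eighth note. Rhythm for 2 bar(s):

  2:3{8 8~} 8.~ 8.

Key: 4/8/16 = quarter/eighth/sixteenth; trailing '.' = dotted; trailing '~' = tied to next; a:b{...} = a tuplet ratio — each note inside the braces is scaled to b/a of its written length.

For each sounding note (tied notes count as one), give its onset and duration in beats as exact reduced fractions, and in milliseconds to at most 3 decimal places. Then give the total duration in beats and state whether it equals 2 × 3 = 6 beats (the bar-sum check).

1) 0.0ms=0b +891.089ms=3/2b
2) 891.089ms=3/2b +2673.267ms=9/2b
Σ=6b of 6 (101bpm 3/8) — PASS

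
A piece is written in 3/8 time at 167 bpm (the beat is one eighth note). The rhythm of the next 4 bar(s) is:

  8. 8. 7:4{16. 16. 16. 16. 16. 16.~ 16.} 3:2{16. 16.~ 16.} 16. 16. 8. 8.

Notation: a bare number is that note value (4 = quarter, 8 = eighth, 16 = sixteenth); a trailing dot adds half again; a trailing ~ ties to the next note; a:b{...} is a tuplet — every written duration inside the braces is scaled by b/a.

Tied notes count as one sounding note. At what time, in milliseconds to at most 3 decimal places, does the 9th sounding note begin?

1. 0.0ms @ 0 + 538.922ms (3/2)
2. 538.922ms @ 3/2 + 538.922ms (3/2)
3. 1077.844ms @ 3 + 153.978ms (3/7)
4. 1231.822ms @ 24/7 + 153.978ms (3/7)
5. 1385.8ms @ 27/7 + 153.978ms (3/7)
6. 1539.778ms @ 30/7 + 153.978ms (3/7)
7. 1693.755ms @ 33/7 + 153.978ms (3/7)
8. 1847.733ms @ 36/7 + 307.956ms (6/7)
9. 2155.689ms @ 6 + 179.641ms (1/2)
10. 2335.329ms @ 13/2 + 359.281ms (1)
11. 2694.611ms @ 15/2 + 269.461ms (3/4)
12. 2964.072ms @ 33/4 + 269.461ms (3/4)
13. 3233.533ms @ 9 + 538.922ms (3/2)
14. 3772.455ms @ 21/2 + 538.922ms (3/2)

note 9 onset = 6b = 2155.689ms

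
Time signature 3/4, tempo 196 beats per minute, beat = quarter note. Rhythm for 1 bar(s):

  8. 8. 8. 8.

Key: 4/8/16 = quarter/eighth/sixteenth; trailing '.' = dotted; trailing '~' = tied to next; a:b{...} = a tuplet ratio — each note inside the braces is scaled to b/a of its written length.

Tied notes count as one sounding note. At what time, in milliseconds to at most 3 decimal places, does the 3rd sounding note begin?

1. 0.0ms @ 0 + 229.592ms (3/4)
2. 229.592ms @ 3/4 + 229.592ms (3/4)
3. 459.184ms @ 3/2 + 229.592ms (3/4)
4. 688.776ms @ 9/4 + 229.592ms (3/4)

note 3 onset = 3/2b = 459.184ms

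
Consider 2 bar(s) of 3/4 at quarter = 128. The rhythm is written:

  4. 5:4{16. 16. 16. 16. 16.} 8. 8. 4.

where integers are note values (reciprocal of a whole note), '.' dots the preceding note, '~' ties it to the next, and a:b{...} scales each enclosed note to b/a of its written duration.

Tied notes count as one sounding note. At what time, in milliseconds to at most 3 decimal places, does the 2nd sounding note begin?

1. 0.0ms @ 0 + 703.125ms (3/2)
2. 703.125ms @ 3/2 + 140.625ms (3/10)
3. 843.75ms @ 9/5 + 140.625ms (3/10)
4. 984.375ms @ 21/10 + 140.625ms (3/10)
5. 1125.0ms @ 12/5 + 140.625ms (3/10)
6. 1265.625ms @ 27/10 + 140.625ms (3/10)
7. 1406.25ms @ 3 + 351.562ms (3/4)
8. 1757.812ms @ 15/4 + 351.562ms (3/4)
9. 2109.375ms @ 9/2 + 703.125ms (3/2)

note 2 onset = 3/2b = 703.125ms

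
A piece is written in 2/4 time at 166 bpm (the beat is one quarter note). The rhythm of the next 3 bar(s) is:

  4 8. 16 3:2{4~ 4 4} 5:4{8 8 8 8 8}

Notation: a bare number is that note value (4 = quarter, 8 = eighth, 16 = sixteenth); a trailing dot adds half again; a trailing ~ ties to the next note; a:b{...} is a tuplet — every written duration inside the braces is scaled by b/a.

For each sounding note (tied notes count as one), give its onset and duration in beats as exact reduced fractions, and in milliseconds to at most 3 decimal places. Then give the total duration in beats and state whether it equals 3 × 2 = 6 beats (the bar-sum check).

1) 0.0ms=0b +361.446ms=1b
2) 361.446ms=1b +271.084ms=3/4b
3) 632.53ms=7/4b +90.361ms=1/4b
4) 722.892ms=2b +481.928ms=4/3b
5) 1204.819ms=10/3b +240.964ms=2/3b
6) 1445.783ms=4b +144.578ms=2/5b
7) 1590.361ms=22/5b +144.578ms=2/5b
8) 1734.94ms=24/5b +144.578ms=2/5b
9) 1879.518ms=26/5b +144.578ms=2/5b
10) 2024.096ms=28/5b +144.578ms=2/5b
Σ=6b of 6 (166bpm 2/4) — PASS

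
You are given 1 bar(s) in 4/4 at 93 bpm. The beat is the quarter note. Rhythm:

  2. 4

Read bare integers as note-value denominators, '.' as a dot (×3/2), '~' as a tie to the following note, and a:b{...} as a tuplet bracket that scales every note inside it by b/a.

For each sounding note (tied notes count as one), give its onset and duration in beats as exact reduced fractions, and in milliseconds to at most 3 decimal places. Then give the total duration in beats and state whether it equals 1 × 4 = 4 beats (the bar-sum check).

1) 0.0ms=0b +1935.484ms=3b
2) 1935.484ms=3b +645.161ms=1b
Σ=4b of 4 (93bpm 4/4) — PASS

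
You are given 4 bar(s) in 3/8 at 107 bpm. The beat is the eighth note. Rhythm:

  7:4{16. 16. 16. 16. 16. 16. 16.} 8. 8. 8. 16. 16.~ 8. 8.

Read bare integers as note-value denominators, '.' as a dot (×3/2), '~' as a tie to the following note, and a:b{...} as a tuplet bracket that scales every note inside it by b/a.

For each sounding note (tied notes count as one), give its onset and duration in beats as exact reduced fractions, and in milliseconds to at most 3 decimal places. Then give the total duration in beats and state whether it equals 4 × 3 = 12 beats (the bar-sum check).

1) 0.0ms=0b +240.32ms=3/7b
2) 240.32ms=3/7b +240.32ms=3/7b
3) 480.641ms=6/7b +240.32ms=3/7b
4) 720.961ms=9/7b +240.32ms=3/7b
5) 961.282ms=12/7b +240.32ms=3/7b
6) 1201.602ms=15/7b +240.32ms=3/7b
7) 1441.923ms=18/7b +240.32ms=3/7b
8) 1682.243ms=3b +841.121ms=3/2b
9) 2523.364ms=9/2b +841.121ms=3/2b
10) 3364.486ms=6b +841.121ms=3/2b
11) 4205.607ms=15/2b +420.561ms=3/4b
12) 4626.168ms=33/4b +1261.682ms=9/4b
13) 5887.85ms=21/2b +841.121ms=3/2b
Σ=12b of 12 (107bpm 3/8) — PASS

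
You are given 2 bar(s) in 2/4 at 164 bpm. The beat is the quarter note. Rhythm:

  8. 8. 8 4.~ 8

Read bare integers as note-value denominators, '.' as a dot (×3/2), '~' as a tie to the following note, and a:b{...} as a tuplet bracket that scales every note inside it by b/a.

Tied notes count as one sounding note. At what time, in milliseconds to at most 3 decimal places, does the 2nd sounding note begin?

1. 0.0ms @ 0 + 274.39ms (3/4)
2. 274.39ms @ 3/4 + 274.39ms (3/4)
3. 548.78ms @ 3/2 + 182.927ms (1/2)
4. 731.707ms @ 2 + 731.707ms (2)

note 2 onset = 3/4b = 274.39ms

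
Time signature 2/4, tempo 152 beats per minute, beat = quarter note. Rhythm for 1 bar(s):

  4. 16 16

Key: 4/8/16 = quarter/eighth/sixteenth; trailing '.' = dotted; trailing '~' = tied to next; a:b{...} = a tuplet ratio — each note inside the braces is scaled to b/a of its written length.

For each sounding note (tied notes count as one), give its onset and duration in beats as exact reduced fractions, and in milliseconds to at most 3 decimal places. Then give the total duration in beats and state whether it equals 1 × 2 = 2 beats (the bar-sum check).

1) 0.0ms=0b +592.105ms=3/2b
2) 592.105ms=3/2b +98.684ms=1/4b
3) 690.789ms=7/4b +98.684ms=1/4b
Σ=2b of 2 (152bpm 2/4) — PASS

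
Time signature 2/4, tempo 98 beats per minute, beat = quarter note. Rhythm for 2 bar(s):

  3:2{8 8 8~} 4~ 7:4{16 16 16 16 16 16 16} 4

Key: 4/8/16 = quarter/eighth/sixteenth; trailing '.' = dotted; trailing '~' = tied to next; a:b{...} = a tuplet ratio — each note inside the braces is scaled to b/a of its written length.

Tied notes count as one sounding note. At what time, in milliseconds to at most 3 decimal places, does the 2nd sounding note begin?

1. 0.0ms @ 0 + 204.082ms (1/3)
2. 204.082ms @ 1/3 + 204.082ms (1/3)
3. 408.163ms @ 2/3 + 903.79ms (31/21)
4. 1311.953ms @ 15/7 + 87.464ms (1/7)
5. 1399.417ms @ 16/7 + 87.464ms (1/7)
6. 1486.88ms @ 17/7 + 87.464ms (1/7)
7. 1574.344ms @ 18/7 + 87.464ms (1/7)
8. 1661.808ms @ 19/7 + 87.464ms (1/7)
9. 1749.271ms @ 20/7 + 87.464ms (1/7)
10. 1836.735ms @ 3 + 612.245ms (1)

note 2 onset = 1/3b = 204.082ms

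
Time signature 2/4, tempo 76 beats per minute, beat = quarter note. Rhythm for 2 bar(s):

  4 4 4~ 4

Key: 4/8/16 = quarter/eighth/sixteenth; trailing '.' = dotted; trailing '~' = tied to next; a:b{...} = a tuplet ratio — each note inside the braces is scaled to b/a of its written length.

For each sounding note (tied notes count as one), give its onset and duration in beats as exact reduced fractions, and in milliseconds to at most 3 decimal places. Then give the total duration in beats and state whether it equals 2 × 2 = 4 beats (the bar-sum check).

1) 0.0ms=0b +789.474ms=1b
2) 789.474ms=1b +789.474ms=1b
3) 1578.947ms=2b +1578.947ms=2b
Σ=4b of 4 (76bpm 2/4) — PASS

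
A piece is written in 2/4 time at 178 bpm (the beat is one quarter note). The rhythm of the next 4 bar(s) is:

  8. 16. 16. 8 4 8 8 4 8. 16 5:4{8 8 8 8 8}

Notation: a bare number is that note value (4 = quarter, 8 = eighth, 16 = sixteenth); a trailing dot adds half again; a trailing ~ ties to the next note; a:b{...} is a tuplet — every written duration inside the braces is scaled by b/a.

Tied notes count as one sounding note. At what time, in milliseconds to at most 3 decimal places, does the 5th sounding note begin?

1. 0.0ms @ 0 + 252.809ms (3/4)
2. 252.809ms @ 3/4 + 126.404ms (3/8)
3. 379.213ms @ 9/8 + 126.404ms (3/8)
4. 505.618ms @ 3/2 + 168.539ms (1/2)
5. 674.157ms @ 2 + 337.079ms (1)
6. 1011.236ms @ 3 + 168.539ms (1/2)
7. 1179.775ms @ 7/2 + 168.539ms (1/2)
8. 1348.315ms @ 4 + 337.079ms (1)
9. 1685.393ms @ 5 + 252.809ms (3/4)
10. 1938.202ms @ 23/4 + 84.27ms (1/4)
11. 2022.472ms @ 6 + 134.831ms (2/5)
12. 2157.303ms @ 32/5 + 134.831ms (2/5)
13. 2292.135ms @ 34/5 + 134.831ms (2/5)
14. 2426.966ms @ 36/5 + 134.831ms (2/5)
15. 2561.798ms @ 38/5 + 134.831ms (2/5)

note 5 onset = 2b = 674.157ms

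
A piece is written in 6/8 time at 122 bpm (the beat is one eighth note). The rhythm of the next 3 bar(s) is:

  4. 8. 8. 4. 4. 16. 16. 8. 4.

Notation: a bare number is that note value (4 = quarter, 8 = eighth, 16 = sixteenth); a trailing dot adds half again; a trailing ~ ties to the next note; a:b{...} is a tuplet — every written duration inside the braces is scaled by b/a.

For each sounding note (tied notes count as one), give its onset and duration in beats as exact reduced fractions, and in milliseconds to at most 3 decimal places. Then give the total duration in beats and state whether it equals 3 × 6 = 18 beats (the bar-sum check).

1) 0.0ms=0b +1475.41ms=3b
2) 1475.41ms=3b +737.705ms=3/2b
3) 2213.115ms=9/2b +737.705ms=3/2b
4) 2950.82ms=6b +1475.41ms=3b
5) 4426.23ms=9b +1475.41ms=3b
6) 5901.639ms=12b +368.852ms=3/4b
7) 6270.492ms=51/4b +368.852ms=3/4b
8) 6639.344ms=27/2b +737.705ms=3/2b
9) 7377.049ms=15b +1475.41ms=3b
Σ=18b of 18 (122bpm 6/8) — PASS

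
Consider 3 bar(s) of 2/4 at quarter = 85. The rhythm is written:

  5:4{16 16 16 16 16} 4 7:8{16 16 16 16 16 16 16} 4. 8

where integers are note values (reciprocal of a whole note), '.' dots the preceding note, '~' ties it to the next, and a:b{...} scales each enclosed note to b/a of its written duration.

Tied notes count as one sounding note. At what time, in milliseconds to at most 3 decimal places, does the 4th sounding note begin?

note 4 onset = 3/5b = 423.529ms

1. 0.0ms @ 0 + 141.176ms (1/5)
2. 141.176ms @ 1/5 + 141.176ms (1/5)
3. 282.353ms @ 2/5 + 141.176ms (1/5)
4. 423.529ms @ 3/5 + 141.176ms (1/5)
5. 564.706ms @ 4/5 + 141.176ms (1/5)
6. 705.882ms @ 1 + 705.882ms (1)
7. 1411.765ms @ 2 + 201.681ms (2/7)
8. 1613.445ms @ 16/7 + 201.681ms (2/7)
9. 1815.126ms @ 18/7 + 201.681ms (2/7)
10. 2016.807ms @ 20/7 + 201.681ms (2/7)
11. 2218.487ms @ 22/7 + 201.681ms (2/7)
12. 2420.168ms @ 24/7 + 201.681ms (2/7)
13. 2621.849ms @ 26/7 + 201.681ms (2/7)
14. 2823.529ms @ 4 + 1058.824ms (3/2)
15. 3882.353ms @ 11/2 + 352.941ms (1/2)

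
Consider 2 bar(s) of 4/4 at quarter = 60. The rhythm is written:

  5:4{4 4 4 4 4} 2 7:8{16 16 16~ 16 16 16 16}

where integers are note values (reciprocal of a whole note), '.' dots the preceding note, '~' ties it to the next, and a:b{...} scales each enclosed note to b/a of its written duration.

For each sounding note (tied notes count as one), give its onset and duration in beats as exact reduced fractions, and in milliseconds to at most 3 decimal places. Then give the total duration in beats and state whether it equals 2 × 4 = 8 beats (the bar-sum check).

1) 0.0ms=0b +800.0ms=4/5b
2) 800.0ms=4/5b +800.0ms=4/5b
3) 1600.0ms=8/5b +800.0ms=4/5b
4) 2400.0ms=12/5b +800.0ms=4/5b
5) 3200.0ms=16/5b +800.0ms=4/5b
6) 4000.0ms=4b +2000.0ms=2b
7) 6000.0ms=6b +285.714ms=2/7b
8) 6285.714ms=44/7b +285.714ms=2/7b
9) 6571.429ms=46/7b +571.429ms=4/7b
10) 7142.857ms=50/7b +285.714ms=2/7b
11) 7428.571ms=52/7b +285.714ms=2/7b
12) 7714.286ms=54/7b +285.714ms=2/7b
Σ=8b of 8 (60bpm 4/4) — PASS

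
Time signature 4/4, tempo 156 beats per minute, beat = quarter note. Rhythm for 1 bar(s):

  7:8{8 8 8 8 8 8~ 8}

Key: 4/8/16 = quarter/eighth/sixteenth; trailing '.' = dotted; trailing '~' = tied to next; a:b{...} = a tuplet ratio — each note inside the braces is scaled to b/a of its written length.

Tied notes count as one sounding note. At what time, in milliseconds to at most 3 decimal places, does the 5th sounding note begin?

note 5 onset = 16/7b = 879.121ms

1. 0.0ms @ 0 + 219.78ms (4/7)
2. 219.78ms @ 4/7 + 219.78ms (4/7)
3. 439.56ms @ 8/7 + 219.78ms (4/7)
4. 659.341ms @ 12/7 + 219.78ms (4/7)
5. 879.121ms @ 16/7 + 219.78ms (4/7)
6. 1098.901ms @ 20/7 + 439.56ms (8/7)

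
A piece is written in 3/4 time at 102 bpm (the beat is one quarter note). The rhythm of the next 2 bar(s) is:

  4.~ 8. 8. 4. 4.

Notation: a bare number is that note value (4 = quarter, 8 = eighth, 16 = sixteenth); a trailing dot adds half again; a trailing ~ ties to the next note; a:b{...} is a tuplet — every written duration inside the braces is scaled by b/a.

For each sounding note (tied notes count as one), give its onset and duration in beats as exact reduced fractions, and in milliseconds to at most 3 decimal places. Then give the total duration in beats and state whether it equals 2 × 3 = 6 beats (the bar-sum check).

1) 0.0ms=0b +1323.529ms=9/4b
2) 1323.529ms=9/4b +441.176ms=3/4b
3) 1764.706ms=3b +882.353ms=3/2b
4) 2647.059ms=9/2b +882.353ms=3/2b
Σ=6b of 6 (102bpm 3/4) — PASS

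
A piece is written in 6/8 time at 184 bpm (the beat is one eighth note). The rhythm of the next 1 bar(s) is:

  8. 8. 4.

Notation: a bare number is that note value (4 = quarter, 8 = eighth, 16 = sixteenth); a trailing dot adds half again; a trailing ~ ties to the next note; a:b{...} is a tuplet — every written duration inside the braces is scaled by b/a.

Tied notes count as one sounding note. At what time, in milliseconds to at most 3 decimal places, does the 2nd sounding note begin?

note 2 onset = 3/2b = 489.13ms

1. 0.0ms @ 0 + 489.13ms (3/2)
2. 489.13ms @ 3/2 + 489.13ms (3/2)
3. 978.261ms @ 3 + 978.261ms (3)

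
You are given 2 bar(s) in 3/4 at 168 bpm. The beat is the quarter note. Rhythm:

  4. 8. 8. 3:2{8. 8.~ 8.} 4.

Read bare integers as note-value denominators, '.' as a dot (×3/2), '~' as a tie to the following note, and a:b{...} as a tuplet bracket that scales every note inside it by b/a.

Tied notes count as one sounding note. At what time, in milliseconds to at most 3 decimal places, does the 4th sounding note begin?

note 4 onset = 3b = 1071.429ms

1. 0.0ms @ 0 + 535.714ms (3/2)
2. 535.714ms @ 3/2 + 267.857ms (3/4)
3. 803.571ms @ 9/4 + 267.857ms (3/4)
4. 1071.429ms @ 3 + 178.571ms (1/2)
5. 1250.0ms @ 7/2 + 357.143ms (1)
6. 1607.143ms @ 9/2 + 535.714ms (3/2)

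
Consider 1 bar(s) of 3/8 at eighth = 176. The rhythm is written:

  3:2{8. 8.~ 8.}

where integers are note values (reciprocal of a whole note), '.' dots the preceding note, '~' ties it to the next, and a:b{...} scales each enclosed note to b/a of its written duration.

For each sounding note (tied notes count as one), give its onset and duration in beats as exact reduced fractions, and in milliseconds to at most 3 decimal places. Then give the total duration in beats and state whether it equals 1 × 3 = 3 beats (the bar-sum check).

1) 0.0ms=0b +340.909ms=1b
2) 340.909ms=1b +681.818ms=2b
Σ=3b of 3 (176bpm 3/8) — PASS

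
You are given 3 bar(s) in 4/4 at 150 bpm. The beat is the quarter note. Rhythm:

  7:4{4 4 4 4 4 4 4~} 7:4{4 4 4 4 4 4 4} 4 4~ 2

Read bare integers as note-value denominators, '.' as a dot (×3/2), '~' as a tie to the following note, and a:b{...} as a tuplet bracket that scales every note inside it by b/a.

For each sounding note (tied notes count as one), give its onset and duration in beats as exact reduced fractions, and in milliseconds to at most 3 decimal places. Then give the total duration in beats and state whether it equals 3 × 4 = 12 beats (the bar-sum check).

1) 0.0ms=0b +228.571ms=4/7b
2) 228.571ms=4/7b +228.571ms=4/7b
3) 457.143ms=8/7b +228.571ms=4/7b
4) 685.714ms=12/7b +228.571ms=4/7b
5) 914.286ms=16/7b +228.571ms=4/7b
6) 1142.857ms=20/7b +228.571ms=4/7b
7) 1371.429ms=24/7b +457.143ms=8/7b
8) 1828.571ms=32/7b +228.571ms=4/7b
9) 2057.143ms=36/7b +228.571ms=4/7b
10) 2285.714ms=40/7b +228.571ms=4/7b
11) 2514.286ms=44/7b +228.571ms=4/7b
12) 2742.857ms=48/7b +228.571ms=4/7b
13) 2971.429ms=52/7b +228.571ms=4/7b
14) 3200.0ms=8b +400.0ms=1b
15) 3600.0ms=9b +1200.0ms=3b
Σ=12b of 12 (150bpm 4/4) — PASS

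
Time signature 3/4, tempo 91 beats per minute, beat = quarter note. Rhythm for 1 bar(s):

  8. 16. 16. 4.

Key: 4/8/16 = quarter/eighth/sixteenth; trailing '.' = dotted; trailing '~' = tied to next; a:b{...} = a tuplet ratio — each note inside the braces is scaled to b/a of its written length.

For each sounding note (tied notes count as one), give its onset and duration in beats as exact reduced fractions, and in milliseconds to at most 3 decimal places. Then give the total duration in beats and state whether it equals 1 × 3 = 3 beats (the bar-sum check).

1) 0.0ms=0b +494.505ms=3/4b
2) 494.505ms=3/4b +247.253ms=3/8b
3) 741.758ms=9/8b +247.253ms=3/8b
4) 989.011ms=3/2b +989.011ms=3/2b
Σ=3b of 3 (91bpm 3/4) — PASS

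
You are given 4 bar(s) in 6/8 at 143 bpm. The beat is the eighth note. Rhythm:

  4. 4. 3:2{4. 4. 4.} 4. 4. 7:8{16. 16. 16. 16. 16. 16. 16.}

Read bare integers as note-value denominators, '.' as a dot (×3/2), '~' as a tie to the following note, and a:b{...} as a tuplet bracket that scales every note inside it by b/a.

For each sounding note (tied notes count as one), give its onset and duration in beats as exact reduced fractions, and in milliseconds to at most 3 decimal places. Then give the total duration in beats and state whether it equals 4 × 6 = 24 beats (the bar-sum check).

1) 0.0ms=0b +1258.741ms=3b
2) 1258.741ms=3b +1258.741ms=3b
3) 2517.483ms=6b +839.161ms=2b
4) 3356.643ms=8b +839.161ms=2b
5) 4195.804ms=10b +839.161ms=2b
6) 5034.965ms=12b +1258.741ms=3b
7) 6293.706ms=15b +1258.741ms=3b
8) 7552.448ms=18b +359.64ms=6/7b
9) 7912.088ms=132/7b +359.64ms=6/7b
10) 8271.728ms=138/7b +359.64ms=6/7b
11) 8631.369ms=144/7b +359.64ms=6/7b
12) 8991.009ms=150/7b +359.64ms=6/7b
13) 9350.649ms=156/7b +359.64ms=6/7b
14) 9710.29ms=162/7b +359.64ms=6/7b
Σ=24b of 24 (143bpm 6/8) — PASS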